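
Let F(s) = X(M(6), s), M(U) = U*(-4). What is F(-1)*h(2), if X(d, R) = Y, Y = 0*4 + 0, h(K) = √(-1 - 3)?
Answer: 0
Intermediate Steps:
h(K) = 2*I (h(K) = √(-4) = 2*I)
M(U) = -4*U
Y = 0 (Y = 0 + 0 = 0)
X(d, R) = 0
F(s) = 0
F(-1)*h(2) = 0*(2*I) = 0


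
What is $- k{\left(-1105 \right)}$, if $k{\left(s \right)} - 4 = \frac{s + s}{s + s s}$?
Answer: $- \frac{2207}{552} \approx -3.9982$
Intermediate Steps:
$k{\left(s \right)} = 4 + \frac{2 s}{s + s^{2}}$ ($k{\left(s \right)} = 4 + \frac{s + s}{s + s s} = 4 + \frac{2 s}{s + s^{2}}$)
$- k{\left(-1105 \right)} = - \frac{2 \left(3 + 2 \left(-1105\right)\right)}{1 - 1105} = - \frac{2 \left(3 - 2210\right)}{-1104} = - \frac{2 \left(-1\right) \left(-2207\right)}{1104} = \left(-1\right) \frac{2207}{552} = - \frac{2207}{552}$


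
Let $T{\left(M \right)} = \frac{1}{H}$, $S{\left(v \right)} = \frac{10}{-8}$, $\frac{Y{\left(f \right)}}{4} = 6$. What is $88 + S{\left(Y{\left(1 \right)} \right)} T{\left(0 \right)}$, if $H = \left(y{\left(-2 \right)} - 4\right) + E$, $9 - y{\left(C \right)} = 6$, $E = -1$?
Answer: $\frac{709}{8} \approx 88.625$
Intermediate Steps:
$Y{\left(f \right)} = 24$ ($Y{\left(f \right)} = 4 \cdot 6 = 24$)
$y{\left(C \right)} = 3$ ($y{\left(C \right)} = 9 - 6 = 3$)
$S{\left(v \right)} = - \frac{5}{4}$ ($S{\left(v \right)} = 10 \left(- \frac{1}{8}\right) = - \frac{5}{4}$)
$H = -2$ ($H = \left(3 - 4\right) - 1 = -1 - 1 = -2$)
$T{\left(M \right)} = - \frac{1}{2}$ ($T{\left(M \right)} = \frac{1}{-2} = - \frac{1}{2}$)
$88 + S{\left(Y{\left(1 \right)} \right)} T{\left(0 \right)} = 88 - - \frac{5}{8} = 88 + \frac{5}{8} = \frac{709}{8}$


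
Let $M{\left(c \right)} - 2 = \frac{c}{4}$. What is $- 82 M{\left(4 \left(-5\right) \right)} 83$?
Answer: $20418$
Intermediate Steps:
$M{\left(c \right)} = 2 + \frac{c}{4}$
$- 82 M{\left(4 \left(-5\right) \right)} 83 = - 82 \left(2 + \frac{4 \left(-5\right)}{4}\right) 83 = - 82 \left(2 + \frac{1}{4} \left(-20\right)\right) 83 = - 82 \left(2 - 5\right) 83 = \left(-82\right) \left(-3\right) 83 = 246 \cdot 83 = 20418$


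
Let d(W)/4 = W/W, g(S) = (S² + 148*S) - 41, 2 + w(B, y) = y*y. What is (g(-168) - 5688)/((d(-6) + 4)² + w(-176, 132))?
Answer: -2369/17486 ≈ -0.13548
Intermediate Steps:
w(B, y) = -2 + y² (w(B, y) = -2 + y*y = -2 + y²)
g(S) = -41 + S² + 148*S
d(W) = 4 (d(W) = 4*(W/W) = 4*1 = 4)
(g(-168) - 5688)/((d(-6) + 4)² + w(-176, 132)) = ((-41 + (-168)² + 148*(-168)) - 5688)/((4 + 4)² + (-2 + 132²)) = ((-41 + 28224 - 24864) - 5688)/(8² + (-2 + 17424)) = (3319 - 5688)/(64 + 17422) = -2369/17486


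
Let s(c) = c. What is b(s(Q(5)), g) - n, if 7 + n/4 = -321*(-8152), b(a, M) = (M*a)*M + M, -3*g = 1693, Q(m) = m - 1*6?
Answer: -97075588/9 ≈ -1.0786e+7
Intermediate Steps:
Q(m) = -6 + m (Q(m) = m - 6 = -6 + m)
g = -1693/3 (g = -⅓*1693 = -1693/3 ≈ -564.33)
b(a, M) = M + a*M² (b(a, M) = a*M² + M = M + a*M²)
n = 10467140 (n = -28 + 4*(-321*(-8152)) = -28 + 4*2616792 = -28 + 10467168 = 10467140)
b(s(Q(5)), g) - n = -1693*(1 - 1693*(-6 + 5)/3)/3 - 1*10467140 = -1693*(1 - 1693/3*(-1))/3 - 10467140 = -1693*(1 + 1693/3)/3 - 10467140 = -1693/3*1696/3 - 10467140 = -2871328/9 - 10467140 = -97075588/9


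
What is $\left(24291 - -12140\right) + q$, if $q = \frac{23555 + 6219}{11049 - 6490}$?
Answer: $\frac{166118703}{4559} \approx 36438.0$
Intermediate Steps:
$q = \frac{29774}{4559} \approx 6.5308$
$\left(24291 - -12140\right) + q = \left(24291 - -12140\right) + \frac{29774}{4559} = \left(24291 + 12140\right) + \frac{29774}{4559} = 36431 + \frac{29774}{4559} = \frac{166118703}{4559}$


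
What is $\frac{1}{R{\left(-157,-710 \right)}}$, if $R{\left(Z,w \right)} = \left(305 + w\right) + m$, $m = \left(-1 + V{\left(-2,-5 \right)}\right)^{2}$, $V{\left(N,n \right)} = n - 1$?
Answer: $- \frac{1}{356} \approx -0.002809$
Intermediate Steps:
$V{\left(N,n \right)} = -1 + n$ ($V{\left(N,n \right)} = n - 1 = -1 + n$)
$m = 49$ ($m = \left(-1 - 6\right)^{2} = \left(-7\right)^{2} = 49$)
$R{\left(Z,w \right)} = 354 + w$ ($R{\left(Z,w \right)} = \left(305 + w\right) + 49 = 354 + w$)
$\frac{1}{R{\left(-157,-710 \right)}} = \frac{1}{354 - 710} = \frac{1}{-356} = - \frac{1}{356}$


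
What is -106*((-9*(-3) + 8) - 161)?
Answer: 13356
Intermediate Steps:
-106*((-9*(-3) + 8) - 161) = -106*((27 + 8) - 161) = -106*(35 - 161) = -106*(-126) = 13356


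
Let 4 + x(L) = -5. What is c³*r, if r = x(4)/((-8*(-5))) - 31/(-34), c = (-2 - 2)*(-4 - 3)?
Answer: 1281448/85 ≈ 15076.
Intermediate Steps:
x(L) = -9 (x(L) = -4 - 5 = -9)
c = 28 (c = -4*(-7) = 28)
r = 467/680 (r = -9/((-8*(-5))) - 31/(-34) = -9/40 - 31*(-1/34) = -9*1/40 + 31/34 = -9/40 + 31/34 = 467/680 ≈ 0.68676)
c³*r = 28³*(467/680) = 21952*(467/680) = 1281448/85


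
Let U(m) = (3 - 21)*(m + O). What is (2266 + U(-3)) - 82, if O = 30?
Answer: 1698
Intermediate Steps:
U(m) = -540 - 18*m (U(m) = (3 - 21)*(m + 30) = -18*(30 + m) = -540 - 18*m)
(2266 + U(-3)) - 82 = (2266 + (-540 - 18*(-3))) - 82 = (2266 + (-540 + 54)) - 82 = (2266 - 486) - 82 = 1780 - 82 = 1698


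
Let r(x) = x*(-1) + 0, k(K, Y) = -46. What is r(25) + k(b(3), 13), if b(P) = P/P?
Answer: -71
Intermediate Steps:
b(P) = 1
r(x) = -x (r(x) = -x + 0 = -x)
r(25) + k(b(3), 13) = -1*25 - 46 = -25 - 46 = -71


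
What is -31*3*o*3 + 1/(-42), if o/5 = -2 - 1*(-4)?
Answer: -117181/42 ≈ -2790.0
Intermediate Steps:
o = 10 (o = 5*(-2 - 1*(-4)) = 5*(-2 + 4) = 5*2 = 10)
-31*3*o*3 + 1/(-42) = -31*3*10*3 + 1/(-42) = -930*3 - 1/42 = -31*90 - 1/42 = -2790 - 1/42 = -117181/42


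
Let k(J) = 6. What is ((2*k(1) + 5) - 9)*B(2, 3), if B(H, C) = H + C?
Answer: 40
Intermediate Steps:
B(H, C) = C + H
((2*k(1) + 5) - 9)*B(2, 3) = ((2*6 + 5) - 9)*(3 + 2) = ((12 + 5) - 9)*5 = (17 - 9)*5 = 8*5 = 40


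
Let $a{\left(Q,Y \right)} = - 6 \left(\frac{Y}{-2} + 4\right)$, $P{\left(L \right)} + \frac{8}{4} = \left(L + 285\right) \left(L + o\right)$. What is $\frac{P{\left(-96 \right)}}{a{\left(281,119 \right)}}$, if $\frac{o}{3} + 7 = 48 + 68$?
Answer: $\frac{43657}{333} \approx 131.1$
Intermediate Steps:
$o = 327$ ($o = -21 + 3 \left(48 + 68\right) = -21 + 3 \cdot 116 = -21 + 348 = 327$)
$P{\left(L \right)} = -2 + \left(285 + L\right) \left(327 + L\right)$ ($P{\left(L \right)} = -2 + \left(L + 285\right) \left(L + 327\right) = -2 + \left(285 + L\right) \left(327 + L\right)$)
$a{\left(Q,Y \right)} = -24 + 3 Y$ ($a{\left(Q,Y \right)} = - 6 \left(- \frac{Y}{2} + 4\right) = - 6 \left(4 - \frac{Y}{2}\right) = -24 + 3 Y$)
$\frac{P{\left(-96 \right)}}{a{\left(281,119 \right)}} = \frac{93193 + \left(-96\right)^{2} + 612 \left(-96\right)}{-24 + 3 \cdot 119} = \frac{93193 + 9216 - 58752}{-24 + 357} = \frac{43657}{333}$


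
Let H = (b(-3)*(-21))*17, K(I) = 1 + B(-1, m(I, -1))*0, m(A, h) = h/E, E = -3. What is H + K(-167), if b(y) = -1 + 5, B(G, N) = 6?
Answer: -1427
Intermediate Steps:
m(A, h) = -h/3 (m(A, h) = h/(-3) = h*(-⅓) = -h/3)
K(I) = 1 (K(I) = 1 + 6*0 = 1 + 0 = 1)
b(y) = 4
H = -1428 (H = (4*(-21))*17 = -84*17 = -1428)
H + K(-167) = -1428 + 1 = -1427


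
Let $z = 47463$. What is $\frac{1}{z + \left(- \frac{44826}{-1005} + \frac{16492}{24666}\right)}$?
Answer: $\frac{4131555}{196283037061} \approx 2.1049 \cdot 10^{-5}$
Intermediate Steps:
$\frac{1}{z + \left(- \frac{44826}{-1005} + \frac{16492}{24666}\right)} = \frac{1}{47463 + \left(- \frac{44826}{-1005} + \frac{16492}{24666}\right)} = \frac{1}{47463 + \left(\left(-44826\right) \left(- \frac{1}{1005}\right) + 16492 \cdot \frac{1}{24666}\right)} = \frac{1}{47463 + \left(\frac{14942}{335} + \frac{8246}{12333}\right)} = \frac{1}{47463 + \frac{187042096}{4131555}} = \frac{1}{\frac{196283037061}{4131555}} = \frac{4131555}{196283037061}$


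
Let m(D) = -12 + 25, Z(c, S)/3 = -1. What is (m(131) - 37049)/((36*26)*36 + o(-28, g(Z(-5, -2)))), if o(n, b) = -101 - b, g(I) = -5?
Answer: -9259/8400 ≈ -1.1023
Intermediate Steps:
Z(c, S) = -3 (Z(c, S) = 3*(-1) = -3)
m(D) = 13
(m(131) - 37049)/((36*26)*36 + o(-28, g(Z(-5, -2)))) = (13 - 37049)/((36*26)*36 + (-101 - 1*(-5))) = -37036/(936*36 + (-101 + 5)) = -37036/(33696 - 96) = -37036/33600 = -37036*1/33600 = -9259/8400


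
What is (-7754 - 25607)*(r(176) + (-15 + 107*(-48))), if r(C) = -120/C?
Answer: 3781035657/22 ≈ 1.7187e+8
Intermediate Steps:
(-7754 - 25607)*(r(176) + (-15 + 107*(-48))) = (-7754 - 25607)*(-120/176 + (-15 + 107*(-48))) = -33361*(-120*1/176 + (-15 - 5136)) = -33361*(-15/22 - 5151) = -33361*(-113337/22) = 3781035657/22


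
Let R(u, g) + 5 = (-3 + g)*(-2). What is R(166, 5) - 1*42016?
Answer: -42025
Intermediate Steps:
R(u, g) = 1 - 2*g (R(u, g) = -5 + (-3 + g)*(-2) = -5 + (6 - 2*g) = 1 - 2*g)
R(166, 5) - 1*42016 = (1 - 2*5) - 1*42016 = (1 - 10) - 42016 = -9 - 42016 = -42025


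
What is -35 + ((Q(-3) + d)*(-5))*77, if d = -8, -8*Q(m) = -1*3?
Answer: 23205/8 ≈ 2900.6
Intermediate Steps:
Q(m) = 3/8 (Q(m) = -(-1)*3/8 = -⅛*(-3) = 3/8)
-35 + ((Q(-3) + d)*(-5))*77 = -35 + ((3/8 - 8)*(-5))*77 = -35 - 61/8*(-5)*77 = -35 + (305/8)*77 = -35 + 23485/8 = 23205/8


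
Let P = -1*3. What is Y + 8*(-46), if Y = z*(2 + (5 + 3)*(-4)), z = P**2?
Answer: -638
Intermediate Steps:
P = -3
z = 9 (z = (-3)**2 = 9)
Y = -270 (Y = 9*(2 + (5 + 3)*(-4)) = 9*(2 + 8*(-4)) = 9*(2 - 32) = 9*(-30) = -270)
Y + 8*(-46) = -270 + 8*(-46) = -270 - 368 = -638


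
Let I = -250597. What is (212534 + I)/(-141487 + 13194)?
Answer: 38063/128293 ≈ 0.29669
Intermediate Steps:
(212534 + I)/(-141487 + 13194) = (212534 - 250597)/(-141487 + 13194) = -38063/(-128293) = -38063*(-1/128293) = 38063/128293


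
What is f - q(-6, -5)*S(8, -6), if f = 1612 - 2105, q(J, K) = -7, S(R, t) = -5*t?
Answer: -283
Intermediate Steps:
f = -493
f - q(-6, -5)*S(8, -6) = -493 - (-7)*(-5*(-6)) = -493 - (-7)*30 = -493 - 1*(-210) = -493 + 210 = -283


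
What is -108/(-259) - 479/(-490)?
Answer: 25283/18130 ≈ 1.3945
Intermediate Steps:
-108/(-259) - 479/(-490) = -108*(-1/259) - 479*(-1/490) = 108/259 + 479/490 = 25283/18130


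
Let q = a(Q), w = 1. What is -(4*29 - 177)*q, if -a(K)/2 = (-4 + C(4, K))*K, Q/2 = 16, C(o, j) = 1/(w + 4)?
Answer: 74176/5 ≈ 14835.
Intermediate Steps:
C(o, j) = ⅕ (C(o, j) = 1/(1 + 4) = 1/5 = ⅕)
Q = 32 (Q = 2*16 = 32)
a(K) = 38*K/5 (a(K) = -2*(-4 + ⅕)*K = -(-38)*K/5 = 38*K/5)
q = 1216/5 (q = (38/5)*32 = 1216/5 ≈ 243.20)
-(4*29 - 177)*q = -(4*29 - 177)*1216/5 = -(116 - 177)*1216/5 = -(-61)*1216/5 = -1*(-74176/5) = 74176/5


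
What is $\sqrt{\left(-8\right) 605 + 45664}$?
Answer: $54 \sqrt{14} \approx 202.05$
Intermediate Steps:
$\sqrt{\left(-8\right) 605 + 45664} = \sqrt{-4840 + 45664} = \sqrt{40824} = 54 \sqrt{14}$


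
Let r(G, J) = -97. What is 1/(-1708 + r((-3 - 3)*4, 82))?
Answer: -1/1805 ≈ -0.00055402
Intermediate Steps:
1/(-1708 + r((-3 - 3)*4, 82)) = 1/(-1708 - 97) = 1/(-1805) = -1/1805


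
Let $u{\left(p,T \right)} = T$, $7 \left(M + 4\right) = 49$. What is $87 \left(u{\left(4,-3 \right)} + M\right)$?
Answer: $0$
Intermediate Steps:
$M = 3$ ($M = -4 + \frac{1}{7} \cdot 49 = -4 + 7 = 3$)
$87 \left(u{\left(4,-3 \right)} + M\right) = 87 \left(-3 + 3\right) = 87 \cdot 0 = 0$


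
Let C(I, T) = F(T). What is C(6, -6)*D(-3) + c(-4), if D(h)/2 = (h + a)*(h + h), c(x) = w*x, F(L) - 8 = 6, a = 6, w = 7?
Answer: -532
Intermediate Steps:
F(L) = 14 (F(L) = 8 + 6 = 14)
C(I, T) = 14
c(x) = 7*x
D(h) = 4*h*(6 + h) (D(h) = 2*((h + 6)*(h + h)) = 2*((6 + h)*(2*h)) = 2*(2*h*(6 + h)) = 4*h*(6 + h))
C(6, -6)*D(-3) + c(-4) = 14*(4*(-3)*(6 - 3)) + 7*(-4) = 14*(4*(-3)*3) - 28 = 14*(-36) - 28 = -504 - 28 = -532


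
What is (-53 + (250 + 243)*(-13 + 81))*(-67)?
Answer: -2242557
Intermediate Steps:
(-53 + (250 + 243)*(-13 + 81))*(-67) = (-53 + 493*68)*(-67) = (-53 + 33524)*(-67) = 33471*(-67) = -2242557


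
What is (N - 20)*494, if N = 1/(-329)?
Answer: -3251014/329 ≈ -9881.5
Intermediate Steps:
N = -1/329 ≈ -0.0030395
(N - 20)*494 = (-1/329 - 20)*494 = -6581/329*494 = -3251014/329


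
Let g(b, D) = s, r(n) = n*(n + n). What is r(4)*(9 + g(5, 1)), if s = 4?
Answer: 416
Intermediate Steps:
r(n) = 2*n² (r(n) = n*(2*n) = 2*n²)
g(b, D) = 4
r(4)*(9 + g(5, 1)) = (2*4²)*(9 + 4) = (2*16)*13 = 32*13 = 416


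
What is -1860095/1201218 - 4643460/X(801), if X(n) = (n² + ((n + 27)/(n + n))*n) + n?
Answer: -3484314075/397202752 ≈ -8.7721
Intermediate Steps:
X(n) = 27/2 + n² + 3*n/2 (X(n) = (n² + ((27 + n)/((2*n)))*n) + n = (n² + ((27 + n)*(1/(2*n)))*n) + n = (n² + ((27 + n)/(2*n))*n) + n = (n² + (27/2 + n/2)) + n = (27/2 + n² + n/2) + n = 27/2 + n² + 3*n/2)
-1860095/1201218 - 4643460/X(801) = -1860095/1201218 - 4643460/(27/2 + 801² + (3/2)*801) = -1860095*1/1201218 - 4643460/(27/2 + 641601 + 2403/2) = -1860095/1201218 - 4643460/642816 = -1860095/1201218 - 4643460*1/642816 = -1860095/1201218 - 42995/5952 = -3484314075/397202752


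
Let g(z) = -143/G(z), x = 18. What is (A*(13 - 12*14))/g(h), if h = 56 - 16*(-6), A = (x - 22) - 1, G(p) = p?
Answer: -117800/143 ≈ -823.78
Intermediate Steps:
A = -5 (A = (18 - 22) - 1 = -4 - 1 = -5)
h = 152 (h = 56 + 96 = 152)
g(z) = -143/z
(A*(13 - 12*14))/g(h) = (-5*(13 - 12*14))/((-143/152)) = (-5*(13 - 168))/((-143*1/152)) = (-5*(-155))/(-143/152) = 775*(-152/143) = -117800/143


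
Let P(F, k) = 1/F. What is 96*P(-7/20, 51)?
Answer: -1920/7 ≈ -274.29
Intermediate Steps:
96*P(-7/20, 51) = 96/((-7/20)) = 96/((-7*1/20)) = 96/(-7/20) = 96*(-20/7) = -1920/7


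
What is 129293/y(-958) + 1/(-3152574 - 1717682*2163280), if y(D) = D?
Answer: -681097901343413599/5046613424446720 ≈ -134.96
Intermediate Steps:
129293/y(-958) + 1/(-3152574 - 1717682*2163280) = 129293/(-958) + 1/(-3152574 - 1717682*2163280) = 129293*(-1/958) + (1/2163280)/(-4870256) = -129293/958 - 1/4870256*1/2163280 = -129293/958 - 1/10535727399680 = -681097901343413599/5046613424446720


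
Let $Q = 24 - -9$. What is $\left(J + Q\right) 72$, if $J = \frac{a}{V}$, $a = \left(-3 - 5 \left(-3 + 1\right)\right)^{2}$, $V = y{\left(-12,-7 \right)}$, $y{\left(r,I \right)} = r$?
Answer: $2082$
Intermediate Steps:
$Q = 33$ ($Q = 24 + 9 = 33$)
$V = -12$
$a = 49$ ($a = \left(-3 - -10\right)^{2} = \left(-3 + 10\right)^{2} = 7^{2} = 49$)
$J = - \frac{49}{12}$ ($J = \frac{49}{-12} = 49 \left(- \frac{1}{12}\right) = - \frac{49}{12} \approx -4.0833$)
$\left(J + Q\right) 72 = \left(- \frac{49}{12} + 33\right) 72 = \frac{347}{12} \cdot 72 = 2082$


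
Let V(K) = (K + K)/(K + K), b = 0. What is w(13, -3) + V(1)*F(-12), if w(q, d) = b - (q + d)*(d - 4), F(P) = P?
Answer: 58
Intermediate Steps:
V(K) = 1 (V(K) = (2*K)/((2*K)) = (2*K)*(1/(2*K)) = 1)
w(q, d) = -(-4 + d)*(d + q) (w(q, d) = 0 - (q + d)*(d - 4) = 0 - (d + q)*(-4 + d) = 0 - (-4 + d)*(d + q) = -(-4 + d)*(d + q))
w(13, -3) + V(1)*F(-12) = (-1*(-3)**2 + 4*(-3) + 4*13 - 1*(-3)*13) + 1*(-12) = (-1*9 - 12 + 52 + 39) - 12 = (-9 - 12 + 52 + 39) - 12 = 70 - 12 = 58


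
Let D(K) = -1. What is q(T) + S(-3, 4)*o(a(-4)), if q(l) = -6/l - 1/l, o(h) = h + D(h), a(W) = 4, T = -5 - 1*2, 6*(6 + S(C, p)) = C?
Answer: -37/2 ≈ -18.500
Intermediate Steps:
S(C, p) = -6 + C/6
T = -7 (T = -5 - 2 = -7)
o(h) = -1 + h (o(h) = h - 1 = -1 + h)
q(l) = -7/l
q(T) + S(-3, 4)*o(a(-4)) = -7/(-7) + (-6 + (1/6)*(-3))*(-1 + 4) = -7*(-1/7) + (-6 - 1/2)*3 = 1 - 13/2*3 = 1 - 39/2 = -37/2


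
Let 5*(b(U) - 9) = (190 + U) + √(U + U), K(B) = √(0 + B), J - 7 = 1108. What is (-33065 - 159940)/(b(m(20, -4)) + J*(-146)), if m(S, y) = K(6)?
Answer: -965025/(-813715 + √6 + 2^(¾)*3^(¼)) ≈ 1.1860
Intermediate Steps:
J = 1115 (J = 7 + 1108 = 1115)
K(B) = √B
m(S, y) = √6
b(U) = 47 + U/5 + √2*√U/5 (b(U) = 9 + ((190 + U) + √(U + U))/5 = 9 + ((190 + U) + √(2*U))/5 = 9 + ((190 + U) + √2*√U)/5 = 9 + (190 + U + √2*√U)/5 = 9 + (38 + U/5 + √2*√U/5) = 47 + U/5 + √2*√U/5)
(-33065 - 159940)/(b(m(20, -4)) + J*(-146)) = (-33065 - 159940)/((47 + √6/5 + √2*√(√6)/5) + 1115*(-146)) = -193005/((47 + √6/5 + √2*6^(¼)/5) - 162790) = -193005/((47 + √6/5 + 2^(¾)*3^(¼)/5) - 162790) = -193005/(-162743 + √6/5 + 2^(¾)*3^(¼)/5)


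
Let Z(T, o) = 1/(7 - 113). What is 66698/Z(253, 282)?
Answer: -7069988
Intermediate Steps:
Z(T, o) = -1/106 (Z(T, o) = 1/(-106) = -1/106)
66698/Z(253, 282) = 66698/(-1/106) = 66698*(-106) = -7069988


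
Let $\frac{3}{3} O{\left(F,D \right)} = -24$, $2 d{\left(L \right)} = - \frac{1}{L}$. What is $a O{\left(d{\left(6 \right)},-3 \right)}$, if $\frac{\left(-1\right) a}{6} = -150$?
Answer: $-21600$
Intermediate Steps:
$d{\left(L \right)} = - \frac{1}{2 L}$ ($d{\left(L \right)} = \frac{\left(-1\right) \frac{1}{L}}{2} = - \frac{1}{2 L}$)
$O{\left(F,D \right)} = -24$
$a = 900$ ($a = \left(-6\right) \left(-150\right) = 900$)
$a O{\left(d{\left(6 \right)},-3 \right)} = 900 \left(-24\right) = -21600$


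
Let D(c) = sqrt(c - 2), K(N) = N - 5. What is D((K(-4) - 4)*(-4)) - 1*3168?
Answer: -3168 + 5*sqrt(2) ≈ -3160.9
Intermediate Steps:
K(N) = -5 + N
D(c) = sqrt(-2 + c)
D((K(-4) - 4)*(-4)) - 1*3168 = sqrt(-2 + ((-5 - 4) - 4)*(-4)) - 1*3168 = sqrt(-2 + (-9 - 4)*(-4)) - 3168 = sqrt(-2 - 13*(-4)) - 3168 = sqrt(-2 + 52) - 3168 = sqrt(50) - 3168 = 5*sqrt(2) - 3168 = -3168 + 5*sqrt(2)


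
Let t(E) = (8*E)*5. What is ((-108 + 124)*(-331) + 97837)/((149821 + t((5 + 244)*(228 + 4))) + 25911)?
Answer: 92541/2486452 ≈ 0.037218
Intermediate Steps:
t(E) = 40*E
((-108 + 124)*(-331) + 97837)/((149821 + t((5 + 244)*(228 + 4))) + 25911) = ((-108 + 124)*(-331) + 97837)/((149821 + 40*((5 + 244)*(228 + 4))) + 25911) = (16*(-331) + 97837)/((149821 + 40*(249*232)) + 25911) = (-5296 + 97837)/((149821 + 40*57768) + 25911) = 92541/((149821 + 2310720) + 25911) = 92541/(2460541 + 25911) = 92541/2486452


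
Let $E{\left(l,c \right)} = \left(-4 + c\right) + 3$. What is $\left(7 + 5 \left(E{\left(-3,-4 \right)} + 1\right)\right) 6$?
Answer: $-78$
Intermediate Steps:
$E{\left(l,c \right)} = -1 + c$
$\left(7 + 5 \left(E{\left(-3,-4 \right)} + 1\right)\right) 6 = \left(7 + 5 \left(\left(-1 - 4\right) + 1\right)\right) 6 = \left(7 + 5 \left(-5 + 1\right)\right) 6 = \left(7 + 5 \left(-4\right)\right) 6 = \left(7 - 20\right) 6 = \left(-13\right) 6 = -78$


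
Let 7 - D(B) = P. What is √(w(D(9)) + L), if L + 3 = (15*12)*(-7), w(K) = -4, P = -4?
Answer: I*√1267 ≈ 35.595*I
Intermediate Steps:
D(B) = 11 (D(B) = 7 - 1*(-4) = 7 + 4 = 11)
L = -1263 (L = -3 + (15*12)*(-7) = -3 + 180*(-7) = -3 - 1260 = -1263)
√(w(D(9)) + L) = √(-4 - 1263) = √(-1267) = I*√1267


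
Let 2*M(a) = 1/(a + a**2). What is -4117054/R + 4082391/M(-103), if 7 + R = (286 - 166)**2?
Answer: 1234620017049902/14393 ≈ 8.5779e+10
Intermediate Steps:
M(a) = 1/(2*(a + a**2))
R = 14393 (R = -7 + (286 - 166)**2 = -7 + 120**2 = -7 + 14400 = 14393)
-4117054/R + 4082391/M(-103) = -4117054/14393 + 4082391/(((1/2)/(-103*(1 - 103)))) = -4117054*1/14393 + 4082391/(((1/2)*(-1/103)/(-102))) = -4117054/14393 + 4082391/(((1/2)*(-1/103)*(-1/102))) = -4117054/14393 + 4082391/(1/21012) = -4117054/14393 + 4082391*21012 = -4117054/14393 + 85779199692 = 1234620017049902/14393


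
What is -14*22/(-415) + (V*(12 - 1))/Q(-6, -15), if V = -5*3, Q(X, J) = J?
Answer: 4873/415 ≈ 11.742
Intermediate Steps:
V = -15
-14*22/(-415) + (V*(12 - 1))/Q(-6, -15) = -14*22/(-415) - 15*(12 - 1)/(-15) = -308*(-1/415) - 15*11*(-1/15) = 308/415 - 165*(-1/15) = 308/415 + 11 = 4873/415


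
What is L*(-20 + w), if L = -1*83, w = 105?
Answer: -7055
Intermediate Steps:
L = -83
L*(-20 + w) = -83*(-20 + 105) = -83*85 = -7055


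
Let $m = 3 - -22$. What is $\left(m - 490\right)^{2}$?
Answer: $216225$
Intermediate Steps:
$m = 25$ ($m = 3 + 22 = 25$)
$\left(m - 490\right)^{2} = \left(25 - 490\right)^{2} = \left(-465\right)^{2} = 216225$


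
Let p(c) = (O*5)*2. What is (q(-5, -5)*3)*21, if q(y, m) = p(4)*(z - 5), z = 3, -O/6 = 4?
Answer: 30240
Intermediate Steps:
O = -24 (O = -6*4 = -24)
p(c) = -240 (p(c) = -24*5*2 = -120*2 = -240)
q(y, m) = 480 (q(y, m) = -240*(3 - 5) = -240*(-2) = 480)
(q(-5, -5)*3)*21 = (480*3)*21 = 1440*21 = 30240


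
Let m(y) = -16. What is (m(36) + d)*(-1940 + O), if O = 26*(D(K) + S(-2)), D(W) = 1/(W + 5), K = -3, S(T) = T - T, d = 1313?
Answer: -2499319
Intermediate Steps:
S(T) = 0
D(W) = 1/(5 + W)
O = 13 (O = 26*(1/(5 - 3) + 0) = 26*(1/2 + 0) = 26*(½ + 0) = 26*(½) = 13)
(m(36) + d)*(-1940 + O) = (-16 + 1313)*(-1940 + 13) = 1297*(-1927) = -2499319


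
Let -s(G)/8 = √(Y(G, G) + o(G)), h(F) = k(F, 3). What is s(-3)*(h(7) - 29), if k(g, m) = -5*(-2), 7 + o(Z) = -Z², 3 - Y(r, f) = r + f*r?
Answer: 152*I*√19 ≈ 662.55*I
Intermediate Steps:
Y(r, f) = 3 - r - f*r (Y(r, f) = 3 - (r + f*r) = 3 + (-r - f*r) = 3 - r - f*r)
o(Z) = -7 - Z²
k(g, m) = 10
h(F) = 10
s(G) = -8*√(-4 - G - 2*G²) (s(G) = -8*√((3 - G - G*G) + (-7 - G²)) = -8*√((3 - G - G²) + (-7 - G²)) = -8*√(-4 - G - 2*G²))
s(-3)*(h(7) - 29) = (-8*√(-4 - 1*(-3) - 2*(-3)²))*(10 - 29) = -8*√(-4 + 3 - 2*9)*(-19) = -8*√(-4 + 3 - 18)*(-19) = -8*I*√19*(-19) = 152*I*√19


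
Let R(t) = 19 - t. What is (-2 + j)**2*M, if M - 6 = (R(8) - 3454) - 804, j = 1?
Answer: -4241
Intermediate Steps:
M = -4241 (M = 6 + (((19 - 1*8) - 3454) - 804) = 6 + (((19 - 8) - 3454) - 804) = 6 + ((11 - 3454) - 804) = 6 + (-3443 - 804) = 6 - 4247 = -4241)
(-2 + j)**2*M = (-2 + 1)**2*(-4241) = (-1)**2*(-4241) = 1*(-4241) = -4241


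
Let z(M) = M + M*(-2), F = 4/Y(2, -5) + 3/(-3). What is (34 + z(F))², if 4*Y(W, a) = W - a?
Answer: 52441/49 ≈ 1070.2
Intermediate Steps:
Y(W, a) = -a/4 + W/4 (Y(W, a) = (W - a)/4 = -a/4 + W/4)
F = 9/7 (F = 4/(-¼*(-5) + (¼)*2) + 3/(-3) = 4/(5/4 + ½) + 3*(-⅓) = 4/(7/4) - 1 = 4*(4/7) - 1 = 16/7 - 1 = 9/7 ≈ 1.2857)
z(M) = -M (z(M) = M - 2*M = -M)
(34 + z(F))² = (34 - 1*9/7)² = (34 - 9/7)² = (229/7)² = 52441/49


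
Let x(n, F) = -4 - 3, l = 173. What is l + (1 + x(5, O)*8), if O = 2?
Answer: 118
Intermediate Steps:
x(n, F) = -7
l + (1 + x(5, O)*8) = 173 + (1 - 7*8) = 173 + (1 - 56) = 173 - 55 = 118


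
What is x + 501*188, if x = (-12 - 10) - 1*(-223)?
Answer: 94389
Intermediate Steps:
x = 201 (x = -22 + 223 = 201)
x + 501*188 = 201 + 501*188 = 201 + 94188 = 94389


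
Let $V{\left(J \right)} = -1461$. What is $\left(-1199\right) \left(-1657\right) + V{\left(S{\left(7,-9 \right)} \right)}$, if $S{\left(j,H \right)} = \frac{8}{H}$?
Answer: $1985282$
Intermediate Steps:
$\left(-1199\right) \left(-1657\right) + V{\left(S{\left(7,-9 \right)} \right)} = \left(-1199\right) \left(-1657\right) - 1461 = 1986743 - 1461 = 1985282$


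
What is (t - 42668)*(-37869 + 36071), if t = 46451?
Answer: -6801834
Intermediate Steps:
(t - 42668)*(-37869 + 36071) = (46451 - 42668)*(-37869 + 36071) = 3783*(-1798) = -6801834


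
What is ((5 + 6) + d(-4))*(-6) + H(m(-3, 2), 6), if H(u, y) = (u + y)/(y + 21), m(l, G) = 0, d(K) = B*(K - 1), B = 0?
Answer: -592/9 ≈ -65.778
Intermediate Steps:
d(K) = 0 (d(K) = 0*(K - 1) = 0*(-1 + K) = 0)
H(u, y) = (u + y)/(21 + y)
((5 + 6) + d(-4))*(-6) + H(m(-3, 2), 6) = ((5 + 6) + 0)*(-6) + (0 + 6)/(21 + 6) = (11 + 0)*(-6) + 6/27 = 11*(-6) + (1/27)*6 = -66 + 2/9 = -592/9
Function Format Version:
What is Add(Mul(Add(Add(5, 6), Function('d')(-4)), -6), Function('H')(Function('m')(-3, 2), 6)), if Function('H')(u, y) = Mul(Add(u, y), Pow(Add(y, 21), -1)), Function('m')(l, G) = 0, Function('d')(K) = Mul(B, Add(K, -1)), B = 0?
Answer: Rational(-592, 9) ≈ -65.778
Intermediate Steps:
Function('d')(K) = 0 (Function('d')(K) = Mul(0, Add(K, -1)) = Mul(0, Add(-1, K)) = 0)
Function('H')(u, y) = Mul(Pow(Add(21, y), -1), Add(u, y)) (Function('H')(u, y) = Mul(Add(u, y), Pow(Add(21, y), -1)) = Mul(Pow(Add(21, y), -1), Add(u, y)))
Add(Mul(Add(Add(5, 6), Function('d')(-4)), -6), Function('H')(Function('m')(-3, 2), 6)) = Add(Mul(Add(Add(5, 6), 0), -6), Mul(Pow(Add(21, 6), -1), Add(0, 6))) = Add(Mul(Add(11, 0), -6), Mul(Pow(27, -1), 6)) = Add(Mul(11, -6), Mul(Rational(1, 27), 6)) = Add(-66, Rational(2, 9)) = Rational(-592, 9)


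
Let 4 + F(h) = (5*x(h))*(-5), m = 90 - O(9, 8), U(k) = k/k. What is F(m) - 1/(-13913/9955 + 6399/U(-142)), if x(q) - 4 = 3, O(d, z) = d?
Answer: -11400185583/63688132 ≈ -179.00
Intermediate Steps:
x(q) = 7 (x(q) = 4 + 3 = 7)
U(k) = 1
m = 81 (m = 90 - 1*9 = 90 - 9 = 81)
F(h) = -179 (F(h) = -4 + (5*7)*(-5) = -4 + 35*(-5) = -4 - 175 = -179)
F(m) - 1/(-13913/9955 + 6399/U(-142)) = -179 - 1/(-13913/9955 + 6399/1) = -179 - 1/(-13913*1/9955 + 6399*1) = -179 - 1/(-13913/9955 + 6399) = -179 - 1/63688132/9955 = -179 - 1*9955/63688132 = -179 - 9955/63688132 = -11400185583/63688132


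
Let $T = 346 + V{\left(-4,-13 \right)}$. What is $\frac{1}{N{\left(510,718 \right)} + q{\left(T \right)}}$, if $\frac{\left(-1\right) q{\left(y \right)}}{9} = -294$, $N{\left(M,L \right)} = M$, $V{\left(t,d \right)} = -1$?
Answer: $\frac{1}{3156} \approx 0.00031686$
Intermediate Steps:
$T = 345$ ($T = 346 - 1 = 345$)
$q{\left(y \right)} = 2646$ ($q{\left(y \right)} = \left(-9\right) \left(-294\right) = 2646$)
$\frac{1}{N{\left(510,718 \right)} + q{\left(T \right)}} = \frac{1}{510 + 2646} = \frac{1}{3156}$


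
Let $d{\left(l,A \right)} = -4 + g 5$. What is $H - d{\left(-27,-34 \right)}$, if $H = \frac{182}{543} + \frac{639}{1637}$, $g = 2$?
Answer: $- \frac{4688435}{888891} \approx -5.2745$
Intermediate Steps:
$d{\left(l,A \right)} = 6$ ($d{\left(l,A \right)} = -4 + 2 \cdot 5 = -4 + 10 = 6$)
$H = \frac{644911}{888891}$ ($H = 182 \cdot \frac{1}{543} + 639 \cdot \frac{1}{1637} = \frac{182}{543} + \frac{639}{1637} = \frac{644911}{888891} \approx 0.72552$)
$H - d{\left(-27,-34 \right)} = \frac{644911}{888891} - 6 = - \frac{4688435}{888891}$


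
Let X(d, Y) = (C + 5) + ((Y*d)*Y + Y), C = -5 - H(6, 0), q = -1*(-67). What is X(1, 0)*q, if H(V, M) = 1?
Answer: -67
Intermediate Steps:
q = 67
C = -6 (C = -5 - 1*1 = -5 - 1 = -6)
X(d, Y) = -1 + Y + d*Y² (X(d, Y) = (-6 + 5) + ((Y*d)*Y + Y) = -1 + (d*Y² + Y) = -1 + (Y + d*Y²) = -1 + Y + d*Y²)
X(1, 0)*q = (-1 + 0 + 1*0²)*67 = (-1 + 0 + 1*0)*67 = (-1 + 0 + 0)*67 = -1*67 = -67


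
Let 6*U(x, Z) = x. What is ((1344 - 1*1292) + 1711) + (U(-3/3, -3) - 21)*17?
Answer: 8419/6 ≈ 1403.2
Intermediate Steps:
U(x, Z) = x/6
((1344 - 1*1292) + 1711) + (U(-3/3, -3) - 21)*17 = ((1344 - 1*1292) + 1711) + ((-3/3)/6 - 21)*17 = ((1344 - 1292) + 1711) + ((-3*1/3)/6 - 21)*17 = (52 + 1711) + ((1/6)*(-1) - 21)*17 = 1763 + (-1/6 - 21)*17 = 1763 - 127/6*17 = 1763 - 2159/6 = 8419/6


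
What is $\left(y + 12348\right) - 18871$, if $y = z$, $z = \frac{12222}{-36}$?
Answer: $- \frac{13725}{2} \approx -6862.5$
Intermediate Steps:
$z = - \frac{679}{2}$ ($z = 12222 \left(- \frac{1}{36}\right) = - \frac{679}{2} \approx -339.5$)
$y = - \frac{679}{2} \approx -339.5$
$\left(y + 12348\right) - 18871 = \left(- \frac{679}{2} + 12348\right) - 18871 = \frac{24017}{2} - 18871 = - \frac{13725}{2}$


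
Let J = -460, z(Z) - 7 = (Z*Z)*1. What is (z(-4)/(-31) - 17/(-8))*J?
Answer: -39445/62 ≈ -636.21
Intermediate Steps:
z(Z) = 7 + Z² (z(Z) = 7 + (Z*Z)*1 = 7 + Z²*1 = 7 + Z²)
(z(-4)/(-31) - 17/(-8))*J = ((7 + (-4)²)/(-31) - 17/(-8))*(-460) = ((7 + 16)*(-1/31) - 17*(-⅛))*(-460) = (23*(-1/31) + 17/8)*(-460) = (-23/31 + 17/8)*(-460) = (343/248)*(-460) = -39445/62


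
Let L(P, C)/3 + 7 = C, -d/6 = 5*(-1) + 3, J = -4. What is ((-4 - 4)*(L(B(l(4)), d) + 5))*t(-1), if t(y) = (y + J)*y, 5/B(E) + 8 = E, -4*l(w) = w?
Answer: -800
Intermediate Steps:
l(w) = -w/4
d = 12 (d = -6*(5*(-1) + 3) = -6*(-5 + 3) = -6*(-2) = 12)
B(E) = 5/(-8 + E)
L(P, C) = -21 + 3*C
t(y) = y*(-4 + y) (t(y) = (y - 4)*y = (-4 + y)*y = y*(-4 + y))
((-4 - 4)*(L(B(l(4)), d) + 5))*t(-1) = ((-4 - 4)*((-21 + 3*12) + 5))*(-(-4 - 1)) = (-8*((-21 + 36) + 5))*(-1*(-5)) = -8*(15 + 5)*5 = -8*20*5 = -160*5 = -800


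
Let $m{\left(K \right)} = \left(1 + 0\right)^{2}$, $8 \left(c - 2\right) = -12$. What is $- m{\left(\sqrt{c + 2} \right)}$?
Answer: $-1$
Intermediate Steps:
$c = \frac{1}{2}$ ($c = 2 + \frac{1}{8} \left(-12\right) = 2 - \frac{3}{2} = \frac{1}{2} \approx 0.5$)
$m{\left(K \right)} = 1$ ($m{\left(K \right)} = 1^{2} = 1$)
$- m{\left(\sqrt{c + 2} \right)} = \left(-1\right) 1 = -1$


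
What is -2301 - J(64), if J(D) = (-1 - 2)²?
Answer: -2310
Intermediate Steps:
J(D) = 9 (J(D) = (-3)² = 9)
-2301 - J(64) = -2301 - 1*9 = -2301 - 9 = -2310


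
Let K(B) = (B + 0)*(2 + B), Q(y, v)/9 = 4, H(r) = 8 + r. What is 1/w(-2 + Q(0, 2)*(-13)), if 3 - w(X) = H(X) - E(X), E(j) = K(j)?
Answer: 1/220425 ≈ 4.5367e-6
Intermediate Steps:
Q(y, v) = 36 (Q(y, v) = 9*4 = 36)
K(B) = B*(2 + B)
E(j) = j*(2 + j)
w(X) = -5 - X + X*(2 + X) (w(X) = 3 - ((8 + X) - X*(2 + X)) = 3 - (8 + X - X*(2 + X)) = 3 + (-8 - X + X*(2 + X)) = -5 - X + X*(2 + X))
1/w(-2 + Q(0, 2)*(-13)) = 1/(-5 + (-2 + 36*(-13)) + (-2 + 36*(-13))²) = 1/(-5 + (-2 - 468) + (-2 - 468)²) = 1/(-5 - 470 + (-470)²) = 1/(-5 - 470 + 220900) = 1/220425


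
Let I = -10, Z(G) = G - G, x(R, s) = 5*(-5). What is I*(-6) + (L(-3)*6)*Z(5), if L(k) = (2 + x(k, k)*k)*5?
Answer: 60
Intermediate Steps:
x(R, s) = -25
Z(G) = 0
L(k) = 10 - 125*k (L(k) = (2 - 25*k)*5 = 10 - 125*k)
I*(-6) + (L(-3)*6)*Z(5) = -10*(-6) + ((10 - 125*(-3))*6)*0 = 60 + ((10 + 375)*6)*0 = 60 + (385*6)*0 = 60 + 2310*0 = 60 + 0 = 60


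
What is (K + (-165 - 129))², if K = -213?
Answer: 257049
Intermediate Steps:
(K + (-165 - 129))² = (-213 + (-165 - 129))² = (-213 - 294)² = (-507)² = 257049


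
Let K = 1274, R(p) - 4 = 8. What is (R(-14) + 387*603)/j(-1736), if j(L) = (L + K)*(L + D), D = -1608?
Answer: 11113/73568 ≈ 0.15106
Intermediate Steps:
R(p) = 12 (R(p) = 4 + 8 = 12)
j(L) = (-1608 + L)*(1274 + L) (j(L) = (L + 1274)*(L - 1608) = (1274 + L)*(-1608 + L) = (-1608 + L)*(1274 + L))
(R(-14) + 387*603)/j(-1736) = (12 + 387*603)/(-2048592 + (-1736)² - 334*(-1736)) = (12 + 233361)/(-2048592 + 3013696 + 579824) = 233373/1544928 = 233373*(1/1544928) = 11113/73568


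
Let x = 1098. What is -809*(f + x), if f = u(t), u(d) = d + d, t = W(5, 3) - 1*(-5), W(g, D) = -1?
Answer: -894754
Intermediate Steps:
t = 4 (t = -1 - 1*(-5) = -1 + 5 = 4)
u(d) = 2*d
f = 8 (f = 2*4 = 8)
-809*(f + x) = -809*(8 + 1098) = -809*1106 = -894754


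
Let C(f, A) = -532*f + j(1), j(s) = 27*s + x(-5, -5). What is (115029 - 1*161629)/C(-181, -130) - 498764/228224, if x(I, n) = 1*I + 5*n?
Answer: -14665181299/5493865184 ≈ -2.6694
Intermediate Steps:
x(I, n) = I + 5*n
j(s) = -30 + 27*s (j(s) = 27*s + (-5 + 5*(-5)) = 27*s + (-5 - 25) = 27*s - 30 = -30 + 27*s)
C(f, A) = -3 - 532*f (C(f, A) = -532*f + (-30 + 27*1) = -532*f + (-30 + 27) = -532*f - 3 = -3 - 532*f)
(115029 - 1*161629)/C(-181, -130) - 498764/228224 = (115029 - 1*161629)/(-3 - 532*(-181)) - 498764/228224 = (115029 - 161629)/(-3 + 96292) - 498764*1/228224 = -46600/96289 - 124691/57056 = -14665181299/5493865184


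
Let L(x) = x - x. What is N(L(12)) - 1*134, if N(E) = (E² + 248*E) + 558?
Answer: 424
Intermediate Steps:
L(x) = 0
N(E) = 558 + E² + 248*E
N(L(12)) - 1*134 = (558 + 0² + 248*0) - 1*134 = (558 + 0 + 0) - 134 = 558 - 134 = 424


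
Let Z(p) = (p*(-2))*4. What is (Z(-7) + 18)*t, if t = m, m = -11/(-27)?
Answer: 814/27 ≈ 30.148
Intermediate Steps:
Z(p) = -8*p (Z(p) = -2*p*4 = -8*p)
m = 11/27 (m = -11*(-1/27) = 11/27 ≈ 0.40741)
t = 11/27 ≈ 0.40741
(Z(-7) + 18)*t = (-8*(-7) + 18)*(11/27) = (56 + 18)*(11/27) = 74*(11/27) = 814/27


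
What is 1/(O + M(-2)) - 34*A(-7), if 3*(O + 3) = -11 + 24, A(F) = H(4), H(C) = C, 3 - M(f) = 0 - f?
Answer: -949/7 ≈ -135.57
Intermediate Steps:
M(f) = 3 + f (M(f) = 3 - (0 - f) = 3 - (-1)*f = 3 + f)
A(F) = 4
O = 4/3 (O = -3 + (-11 + 24)/3 = -3 + (⅓)*13 = -3 + 13/3 = 4/3 ≈ 1.3333)
1/(O + M(-2)) - 34*A(-7) = 1/(4/3 + (3 - 2)) - 34*4 = 1/(4/3 + 1) - 136 = 1/(7/3) - 136 = 3/7 - 136 = -949/7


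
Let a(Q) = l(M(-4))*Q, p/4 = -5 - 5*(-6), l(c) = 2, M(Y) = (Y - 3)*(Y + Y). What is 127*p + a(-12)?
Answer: 12676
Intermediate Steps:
M(Y) = 2*Y*(-3 + Y) (M(Y) = (-3 + Y)*(2*Y) = 2*Y*(-3 + Y))
p = 100 (p = 4*(-5 - 5*(-6)) = 4*(-5 + 30) = 4*25 = 100)
a(Q) = 2*Q
127*p + a(-12) = 127*100 + 2*(-12) = 12700 - 24 = 12676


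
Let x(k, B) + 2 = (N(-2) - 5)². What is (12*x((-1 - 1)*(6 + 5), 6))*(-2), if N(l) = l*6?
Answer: -6888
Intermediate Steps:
N(l) = 6*l
x(k, B) = 287 (x(k, B) = -2 + (6*(-2) - 5)² = -2 + (-12 - 5)² = -2 + (-17)² = -2 + 289 = 287)
(12*x((-1 - 1)*(6 + 5), 6))*(-2) = (12*287)*(-2) = 3444*(-2) = -6888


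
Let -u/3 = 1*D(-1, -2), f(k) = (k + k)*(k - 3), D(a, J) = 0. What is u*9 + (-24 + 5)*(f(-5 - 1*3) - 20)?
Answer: -2964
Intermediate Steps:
f(k) = 2*k*(-3 + k) (f(k) = (2*k)*(-3 + k) = 2*k*(-3 + k))
u = 0 (u = -3*0 = 0)
u*9 + (-24 + 5)*(f(-5 - 1*3) - 20) = 0*9 + (-24 + 5)*(2*(-5 - 1*3)*(-3 + (-5 - 1*3)) - 20) = 0 - 19*(2*(-5 - 3)*(-3 + (-5 - 3)) - 20) = 0 - 19*(2*(-8)*(-3 - 8) - 20) = 0 - 19*(2*(-8)*(-11) - 20) = 0 - 19*(176 - 20) = 0 - 19*156 = 0 - 2964 = -2964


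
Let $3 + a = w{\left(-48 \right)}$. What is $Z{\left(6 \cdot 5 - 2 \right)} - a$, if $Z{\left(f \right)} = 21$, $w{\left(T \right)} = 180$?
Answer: $-156$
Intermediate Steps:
$a = 177$ ($a = -3 + 180 = 177$)
$Z{\left(6 \cdot 5 - 2 \right)} - a = 21 - 177 = -156$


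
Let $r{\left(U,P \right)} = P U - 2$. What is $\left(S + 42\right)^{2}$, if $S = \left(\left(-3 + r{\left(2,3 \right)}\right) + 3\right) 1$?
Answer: $2116$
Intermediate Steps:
$r{\left(U,P \right)} = -2 + P U$
$S = 4$ ($S = \left(\left(-3 + \left(-2 + 3 \cdot 2\right)\right) + 3\right) 1 = \left(\left(-3 + \left(-2 + 6\right)\right) + 3\right) 1 = \left(\left(-3 + 4\right) + 3\right) 1 = \left(1 + 3\right) 1 = 4 \cdot 1 = 4$)
$\left(S + 42\right)^{2} = \left(4 + 42\right)^{2} = 46^{2} = 2116$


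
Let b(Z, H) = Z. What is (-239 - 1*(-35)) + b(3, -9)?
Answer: -201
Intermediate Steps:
(-239 - 1*(-35)) + b(3, -9) = (-239 - 1*(-35)) + 3 = (-239 + 35) + 3 = -204 + 3 = -201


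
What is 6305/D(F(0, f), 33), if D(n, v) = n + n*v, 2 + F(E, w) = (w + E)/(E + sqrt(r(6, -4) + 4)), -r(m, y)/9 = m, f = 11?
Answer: -315250/5457 + 346775*I*sqrt(2)/10914 ≈ -57.77 + 44.934*I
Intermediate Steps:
r(m, y) = -9*m
F(E, w) = -2 + (E + w)/(E + 5*I*sqrt(2)) (F(E, w) = -2 + (w + E)/(E + sqrt(-9*6 + 4)) = -2 + (E + w)/(E + sqrt(-54 + 4)) = -2 + (E + w)/(E + sqrt(-50)) = -2 + (E + w)/(E + 5*I*sqrt(2)))
6305/D(F(0, f), 33) = 6305/((((11 - 1*0 - 10*I*sqrt(2))/(0 + 5*I*sqrt(2)))*(1 + 33))) = 6305/((((11 + 0 - 10*I*sqrt(2))/((5*I*sqrt(2))))*34)) = 6305/((((-I*sqrt(2)/10)*(11 - 10*I*sqrt(2)))*34)) = 6305/((-I*sqrt(2)*(11 - 10*I*sqrt(2))/10*34)) = 6305/((-17*I*sqrt(2)*(11 - 10*I*sqrt(2))/5)) = 6305*(5*I*sqrt(2)/(34*(11 - 10*I*sqrt(2)))) = 31525*I*sqrt(2)/(34*(11 - 10*I*sqrt(2)))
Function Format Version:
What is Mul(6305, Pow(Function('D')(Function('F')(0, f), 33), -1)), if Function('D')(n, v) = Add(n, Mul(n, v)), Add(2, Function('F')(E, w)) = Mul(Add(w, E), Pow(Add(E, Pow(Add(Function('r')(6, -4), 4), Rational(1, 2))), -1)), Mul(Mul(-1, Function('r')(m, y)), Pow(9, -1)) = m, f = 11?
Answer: Add(Rational(-315250, 5457), Mul(Rational(346775, 10914), I, Pow(2, Rational(1, 2)))) ≈ Add(-57.770, Mul(44.934, I))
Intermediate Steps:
Function('r')(m, y) = Mul(-9, m)
Function('F')(E, w) = Add(-2, Mul(Pow(Add(E, Mul(5, I, Pow(2, Rational(1, 2)))), -1), Add(E, w))) (Function('F')(E, w) = Add(-2, Mul(Add(w, E), Pow(Add(E, Pow(Add(Mul(-9, 6), 4), Rational(1, 2))), -1))) = Add(-2, Mul(Add(E, w), Pow(Add(E, Pow(Add(-54, 4), Rational(1, 2))), -1))) = Add(-2, Mul(Add(E, w), Pow(Add(E, Pow(-50, Rational(1, 2))), -1))) = Add(-2, Mul(Add(E, w), Pow(Add(E, Mul(5, I, Pow(2, Rational(1, 2)))), -1))) = Add(-2, Mul(Pow(Add(E, Mul(5, I, Pow(2, Rational(1, 2)))), -1), Add(E, w))))
Mul(6305, Pow(Function('D')(Function('F')(0, f), 33), -1)) = Mul(6305, Pow(Mul(Mul(Pow(Add(0, Mul(5, I, Pow(2, Rational(1, 2)))), -1), Add(11, Mul(-1, 0), Mul(-10, I, Pow(2, Rational(1, 2))))), Add(1, 33)), -1)) = Mul(6305, Pow(Mul(Mul(Pow(Mul(5, I, Pow(2, Rational(1, 2))), -1), Add(11, 0, Mul(-10, I, Pow(2, Rational(1, 2))))), 34), -1)) = Mul(6305, Pow(Mul(Mul(Mul(Rational(-1, 10), I, Pow(2, Rational(1, 2))), Add(11, Mul(-10, I, Pow(2, Rational(1, 2))))), 34), -1)) = Mul(6305, Pow(Mul(Mul(Rational(-1, 10), I, Pow(2, Rational(1, 2)), Add(11, Mul(-10, I, Pow(2, Rational(1, 2))))), 34), -1)) = Mul(6305, Pow(Mul(Rational(-17, 5), I, Pow(2, Rational(1, 2)), Add(11, Mul(-10, I, Pow(2, Rational(1, 2))))), -1)) = Mul(6305, Mul(Rational(5, 34), I, Pow(2, Rational(1, 2)), Pow(Add(11, Mul(-10, I, Pow(2, Rational(1, 2)))), -1))) = Mul(Rational(31525, 34), I, Pow(2, Rational(1, 2)), Pow(Add(11, Mul(-10, I, Pow(2, Rational(1, 2)))), -1))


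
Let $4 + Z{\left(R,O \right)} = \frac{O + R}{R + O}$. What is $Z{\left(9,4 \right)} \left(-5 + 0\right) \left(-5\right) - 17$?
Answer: $-92$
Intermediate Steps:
$Z{\left(R,O \right)} = -3$ ($Z{\left(R,O \right)} = -4 + \frac{O + R}{R + O} = -4 + \frac{O + R}{O + R} = -4 + 1 = -3$)
$Z{\left(9,4 \right)} \left(-5 + 0\right) \left(-5\right) - 17 = - 3 \left(-5 + 0\right) \left(-5\right) - 17 = - 3 \left(\left(-5\right) \left(-5\right)\right) - 17 = \left(-3\right) 25 - 17 = -75 - 17 = -92$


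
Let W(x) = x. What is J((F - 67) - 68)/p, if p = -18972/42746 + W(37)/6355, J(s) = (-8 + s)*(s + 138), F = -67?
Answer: -1825493577600/59492729 ≈ -30684.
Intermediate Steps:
J(s) = (-8 + s)*(138 + s)
p = -59492729/135825415 (p = -18972/42746 + 37/6355 = -18972*1/42746 + 37*(1/6355) = -9486/21373 + 37/6355 = -59492729/135825415 ≈ -0.43801)
J((F - 67) - 68)/p = (-1104 + ((-67 - 67) - 68)² + 130*((-67 - 67) - 68))/(-59492729/135825415) = (-1104 + (-134 - 68)² + 130*(-134 - 68))*(-135825415/59492729) = (-1104 + (-202)² + 130*(-202))*(-135825415/59492729) = (-1104 + 40804 - 26260)*(-135825415/59492729) = 13440*(-135825415/59492729) = -1825493577600/59492729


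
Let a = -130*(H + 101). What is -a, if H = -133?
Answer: -4160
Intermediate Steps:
a = 4160 (a = -130*(-133 + 101) = -130*(-32) = 4160)
-a = -1*4160 = -4160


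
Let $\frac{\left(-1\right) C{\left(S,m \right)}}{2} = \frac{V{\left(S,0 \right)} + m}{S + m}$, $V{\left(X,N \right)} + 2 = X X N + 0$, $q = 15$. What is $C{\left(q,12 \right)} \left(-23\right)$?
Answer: $\frac{460}{27} \approx 17.037$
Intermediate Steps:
$V{\left(X,N \right)} = -2 + N X^{2}$ ($V{\left(X,N \right)} = -2 + \left(X X N + 0\right) = -2 + \left(X^{2} N + 0\right) = -2 + \left(N X^{2} + 0\right) = -2 + N X^{2}$)
$C{\left(S,m \right)} = - \frac{2 \left(-2 + m\right)}{S + m}$ ($C{\left(S,m \right)} = - 2 \frac{\left(-2 + 0 S^{2}\right) + m}{S + m} = - 2 \frac{\left(-2 + 0\right) + m}{S + m} = - 2 \frac{-2 + m}{S + m} = - \frac{2 \left(-2 + m\right)}{S + m}$)
$C{\left(q,12 \right)} \left(-23\right) = \frac{2 \left(2 - 12\right)}{15 + 12} \left(-23\right) = \frac{2 \left(2 - 12\right)}{27} \left(-23\right) = 2 \cdot \frac{1}{27} \left(-10\right) \left(-23\right) = \left(- \frac{20}{27}\right) \left(-23\right) = \frac{460}{27}$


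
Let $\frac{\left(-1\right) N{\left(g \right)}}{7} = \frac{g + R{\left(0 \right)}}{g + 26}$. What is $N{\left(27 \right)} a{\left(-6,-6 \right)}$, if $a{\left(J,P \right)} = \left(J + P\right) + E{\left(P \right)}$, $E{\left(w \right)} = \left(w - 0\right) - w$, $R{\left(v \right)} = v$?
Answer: $\frac{2268}{53} \approx 42.792$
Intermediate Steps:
$E{\left(w \right)} = 0$ ($E{\left(w \right)} = \left(w + 0\right) - w = w - w = 0$)
$a{\left(J,P \right)} = J + P$ ($a{\left(J,P \right)} = \left(J + P\right) + 0 = J + P$)
$N{\left(g \right)} = - \frac{7 g}{26 + g}$ ($N{\left(g \right)} = - 7 \frac{g + 0}{g + 26} = - 7 \frac{g}{26 + g} = - \frac{7 g}{26 + g}$)
$N{\left(27 \right)} a{\left(-6,-6 \right)} = \left(-7\right) 27 \frac{1}{26 + 27} \left(-6 - 6\right) = \left(-7\right) 27 \cdot \frac{1}{53} \left(-12\right) = \left(- \frac{189}{53}\right) \left(-12\right) = \frac{2268}{53}$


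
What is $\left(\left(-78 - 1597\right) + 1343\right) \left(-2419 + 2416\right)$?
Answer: $996$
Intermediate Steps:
$\left(\left(-78 - 1597\right) + 1343\right) \left(-2419 + 2416\right) = \left(\left(-78 - 1597\right) + 1343\right) \left(-3\right) = \left(-1675 + 1343\right) \left(-3\right) = \left(-332\right) \left(-3\right) = 996$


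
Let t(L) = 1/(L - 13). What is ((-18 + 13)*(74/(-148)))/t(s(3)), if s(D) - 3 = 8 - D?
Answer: -25/2 ≈ -12.500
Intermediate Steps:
s(D) = 11 - D (s(D) = 3 + (8 - D) = 11 - D)
t(L) = 1/(-13 + L)
((-18 + 13)*(74/(-148)))/t(s(3)) = ((-18 + 13)*(74/(-148)))/(1/(-13 + (11 - 1*3))) = (-370*(-1)/148)/(1/(-13 + (11 - 3))) = (-5*(-½))/(1/(-13 + 8)) = 5/(2*(1/(-5))) = 5/(2*(-⅕)) = (5/2)*(-5) = -25/2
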